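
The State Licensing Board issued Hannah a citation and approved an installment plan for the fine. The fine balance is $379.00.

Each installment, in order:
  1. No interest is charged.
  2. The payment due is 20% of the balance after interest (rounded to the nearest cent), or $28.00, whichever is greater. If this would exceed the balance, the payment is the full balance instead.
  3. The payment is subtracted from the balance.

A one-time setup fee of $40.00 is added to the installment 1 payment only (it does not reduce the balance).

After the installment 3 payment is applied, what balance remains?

$194.05

Installment 1: opening $379.00; payment $75.80 (+ $40.00 fee); balance $303.20
Installment 2: opening $303.20; payment $60.64; balance $242.56
Installment 3: opening $242.56; payment $48.51; balance $194.05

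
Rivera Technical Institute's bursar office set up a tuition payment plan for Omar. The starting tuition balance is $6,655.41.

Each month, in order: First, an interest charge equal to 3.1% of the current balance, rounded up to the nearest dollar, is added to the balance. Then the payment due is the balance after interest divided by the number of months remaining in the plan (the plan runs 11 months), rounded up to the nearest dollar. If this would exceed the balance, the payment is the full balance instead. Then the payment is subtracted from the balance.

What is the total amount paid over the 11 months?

Month 1: opening $6,655.41; interest $207.00 → $6,862.41; payment $624.00; balance $6,238.41
Month 2: opening $6,238.41; interest $194.00 → $6,432.41; payment $644.00; balance $5,788.41
Month 3: opening $5,788.41; interest $180.00 → $5,968.41; payment $664.00; balance $5,304.41
Month 4: opening $5,304.41; interest $165.00 → $5,469.41; payment $684.00; balance $4,785.41
Month 5: opening $4,785.41; interest $149.00 → $4,934.41; payment $705.00; balance $4,229.41
Month 6: opening $4,229.41; interest $132.00 → $4,361.41; payment $727.00; balance $3,634.41
Month 7: opening $3,634.41; interest $113.00 → $3,747.41; payment $750.00; balance $2,997.41
Month 8: opening $2,997.41; interest $93.00 → $3,090.41; payment $773.00; balance $2,317.41
Month 9: opening $2,317.41; interest $72.00 → $2,389.41; payment $797.00; balance $1,592.41
Month 10: opening $1,592.41; interest $50.00 → $1,642.41; payment $822.00; balance $820.41
Month 11: opening $820.41; interest $26.00 → $846.41; payment $846.41; balance $0.00
Total paid: $8,036.41

$8,036.41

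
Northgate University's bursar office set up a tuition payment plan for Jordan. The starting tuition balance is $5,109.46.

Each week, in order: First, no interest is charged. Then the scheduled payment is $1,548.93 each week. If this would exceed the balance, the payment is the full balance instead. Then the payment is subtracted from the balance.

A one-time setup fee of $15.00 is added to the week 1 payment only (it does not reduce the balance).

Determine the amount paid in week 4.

Week 1: opening $5,109.46; payment $1,548.93 (+ $15.00 fee); balance $3,560.53
Week 2: opening $3,560.53; payment $1,548.93; balance $2,011.60
Week 3: opening $2,011.60; payment $1,548.93; balance $462.67
Week 4: opening $462.67; payment $462.67; balance $0.00

$462.67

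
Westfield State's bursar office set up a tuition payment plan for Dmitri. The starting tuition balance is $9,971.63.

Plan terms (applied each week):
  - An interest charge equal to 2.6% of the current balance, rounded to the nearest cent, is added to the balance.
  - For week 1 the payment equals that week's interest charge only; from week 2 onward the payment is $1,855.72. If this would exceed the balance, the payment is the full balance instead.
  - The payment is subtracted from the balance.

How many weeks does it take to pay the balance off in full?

# | Opening | Interest | Payment | End bal
1 | $9,971.63 | $259.26 | $259.26 | $9,971.63
2 | $9,971.63 | $259.26 | $1,855.72 | $8,375.17
3 | $8,375.17 | $217.75 | $1,855.72 | $6,737.20
4 | $6,737.20 | $175.17 | $1,855.72 | $5,056.65
5 | $5,056.65 | $131.47 | $1,855.72 | $3,332.40
6 | $3,332.40 | $86.64 | $1,855.72 | $1,563.32
7 | $1,563.32 | $40.65 | $1,603.97 | $0.00
Balance reaches $0.00 in week 7.

7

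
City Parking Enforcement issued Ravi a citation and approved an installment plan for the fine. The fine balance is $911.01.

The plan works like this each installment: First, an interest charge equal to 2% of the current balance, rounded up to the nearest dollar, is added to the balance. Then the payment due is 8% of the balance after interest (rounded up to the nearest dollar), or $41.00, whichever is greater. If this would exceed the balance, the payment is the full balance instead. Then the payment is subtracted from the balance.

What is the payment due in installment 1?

$75.00

Installment 1: opening $911.01; interest $19.00 → $930.01; payment $75.00; balance $855.01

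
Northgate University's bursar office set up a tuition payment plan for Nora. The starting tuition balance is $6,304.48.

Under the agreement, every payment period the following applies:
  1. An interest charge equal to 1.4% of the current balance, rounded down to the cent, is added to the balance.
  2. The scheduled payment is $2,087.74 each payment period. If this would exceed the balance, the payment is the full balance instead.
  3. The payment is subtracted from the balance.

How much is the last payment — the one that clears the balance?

$224.77

Payment period 1: $6,304.48 +$88.26 interest = $6,392.74; pay $2,087.74 → $4,305.00
Payment period 2: $4,305.00 +$60.27 interest = $4,365.27; pay $2,087.74 → $2,277.53
Payment period 3: $2,277.53 +$31.88 interest = $2,309.41; pay $2,087.74 → $221.67
Payment period 4: $221.67 +$3.10 interest = $224.77; pay $224.77 → $0.00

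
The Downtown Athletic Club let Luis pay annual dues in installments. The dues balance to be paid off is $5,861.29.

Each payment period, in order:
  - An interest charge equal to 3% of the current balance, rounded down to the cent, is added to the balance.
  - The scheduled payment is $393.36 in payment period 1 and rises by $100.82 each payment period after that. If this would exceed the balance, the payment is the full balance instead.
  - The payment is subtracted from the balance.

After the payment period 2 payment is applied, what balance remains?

$5,318.89

Payment period 1: $5,861.29 +$175.83 interest = $6,037.12; pay $393.36 → $5,643.76
Payment period 2: $5,643.76 +$169.31 interest = $5,813.07; pay $494.18 → $5,318.89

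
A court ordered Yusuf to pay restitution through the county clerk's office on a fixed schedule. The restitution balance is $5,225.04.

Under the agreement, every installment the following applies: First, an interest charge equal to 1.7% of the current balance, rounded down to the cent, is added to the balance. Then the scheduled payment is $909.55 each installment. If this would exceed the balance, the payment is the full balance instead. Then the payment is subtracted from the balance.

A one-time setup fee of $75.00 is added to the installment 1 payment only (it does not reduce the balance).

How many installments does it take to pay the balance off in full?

7

# | Opening | Interest | Payment | Fee | End bal
1 | $5,225.04 | $88.82 | $909.55 | $75.00 | $4,404.31
2 | $4,404.31 | $74.87 | $909.55 | — | $3,569.63
3 | $3,569.63 | $60.68 | $909.55 | — | $2,720.76
4 | $2,720.76 | $46.25 | $909.55 | — | $1,857.46
5 | $1,857.46 | $31.57 | $909.55 | — | $979.48
6 | $979.48 | $16.65 | $909.55 | — | $86.58
7 | $86.58 | $1.47 | $88.05 | — | $0.00
Balance reaches $0.00 in installment 7.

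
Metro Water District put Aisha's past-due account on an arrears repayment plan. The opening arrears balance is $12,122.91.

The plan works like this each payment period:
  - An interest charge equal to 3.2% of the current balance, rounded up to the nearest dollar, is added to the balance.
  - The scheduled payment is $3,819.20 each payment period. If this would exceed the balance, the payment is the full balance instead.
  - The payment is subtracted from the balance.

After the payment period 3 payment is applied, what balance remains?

$1,497.31

# | Opening | Interest | Payment | End bal
1 | $12,122.91 | $388.00 | $3,819.20 | $8,691.71
2 | $8,691.71 | $279.00 | $3,819.20 | $5,151.51
3 | $5,151.51 | $165.00 | $3,819.20 | $1,497.31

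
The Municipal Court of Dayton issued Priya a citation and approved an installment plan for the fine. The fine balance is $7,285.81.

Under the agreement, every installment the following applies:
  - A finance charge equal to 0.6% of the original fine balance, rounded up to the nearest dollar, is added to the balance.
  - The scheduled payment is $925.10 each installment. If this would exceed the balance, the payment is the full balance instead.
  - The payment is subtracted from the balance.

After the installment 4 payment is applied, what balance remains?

$3,761.41

# | Opening | Interest | Payment | End bal
1 | $7,285.81 | $44.00 | $925.10 | $6,404.71
2 | $6,404.71 | $44.00 | $925.10 | $5,523.61
3 | $5,523.61 | $44.00 | $925.10 | $4,642.51
4 | $4,642.51 | $44.00 | $925.10 | $3,761.41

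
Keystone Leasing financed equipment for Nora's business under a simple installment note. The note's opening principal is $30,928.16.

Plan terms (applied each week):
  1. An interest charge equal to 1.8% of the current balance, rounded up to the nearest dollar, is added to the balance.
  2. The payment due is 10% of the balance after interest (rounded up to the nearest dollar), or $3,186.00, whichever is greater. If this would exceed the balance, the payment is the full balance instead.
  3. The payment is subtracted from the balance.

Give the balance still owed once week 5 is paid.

Week 1: $30,928.16 +$557.00 interest = $31,485.16; pay $3,186.00 → $28,299.16
Week 2: $28,299.16 +$510.00 interest = $28,809.16; pay $3,186.00 → $25,623.16
Week 3: $25,623.16 +$462.00 interest = $26,085.16; pay $3,186.00 → $22,899.16
Week 4: $22,899.16 +$413.00 interest = $23,312.16; pay $3,186.00 → $20,126.16
Week 5: $20,126.16 +$363.00 interest = $20,489.16; pay $3,186.00 → $17,303.16

$17,303.16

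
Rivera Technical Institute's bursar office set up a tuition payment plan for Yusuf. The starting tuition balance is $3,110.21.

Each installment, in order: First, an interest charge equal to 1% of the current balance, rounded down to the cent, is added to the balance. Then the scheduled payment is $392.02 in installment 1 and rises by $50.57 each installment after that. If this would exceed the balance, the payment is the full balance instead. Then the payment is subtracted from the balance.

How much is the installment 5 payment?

Installment 1: $3,110.21 +$31.10 interest = $3,141.31; pay $392.02 → $2,749.29
Installment 2: $2,749.29 +$27.49 interest = $2,776.78; pay $442.59 → $2,334.19
Installment 3: $2,334.19 +$23.34 interest = $2,357.53; pay $493.16 → $1,864.37
Installment 4: $1,864.37 +$18.64 interest = $1,883.01; pay $543.73 → $1,339.28
Installment 5: $1,339.28 +$13.39 interest = $1,352.67; pay $594.30 → $758.37

$594.30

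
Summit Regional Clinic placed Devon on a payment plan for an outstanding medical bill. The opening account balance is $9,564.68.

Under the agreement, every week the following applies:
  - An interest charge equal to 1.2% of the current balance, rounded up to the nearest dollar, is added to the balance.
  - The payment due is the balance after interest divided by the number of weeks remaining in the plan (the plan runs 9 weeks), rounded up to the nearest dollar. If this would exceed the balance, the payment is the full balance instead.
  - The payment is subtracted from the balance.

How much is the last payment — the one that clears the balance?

Week 1: opening $9,564.68; interest $115.00 → $9,679.68; payment $1,076.00; balance $8,603.68
Week 2: opening $8,603.68; interest $104.00 → $8,707.68; payment $1,089.00; balance $7,618.68
Week 3: opening $7,618.68; interest $92.00 → $7,710.68; payment $1,102.00; balance $6,608.68
Week 4: opening $6,608.68; interest $80.00 → $6,688.68; payment $1,115.00; balance $5,573.68
Week 5: opening $5,573.68; interest $67.00 → $5,640.68; payment $1,129.00; balance $4,511.68
Week 6: opening $4,511.68; interest $55.00 → $4,566.68; payment $1,142.00; balance $3,424.68
Week 7: opening $3,424.68; interest $42.00 → $3,466.68; payment $1,156.00; balance $2,310.68
Week 8: opening $2,310.68; interest $28.00 → $2,338.68; payment $1,170.00; balance $1,168.68
Week 9: opening $1,168.68; interest $15.00 → $1,183.68; payment $1,183.68; balance $0.00

$1,183.68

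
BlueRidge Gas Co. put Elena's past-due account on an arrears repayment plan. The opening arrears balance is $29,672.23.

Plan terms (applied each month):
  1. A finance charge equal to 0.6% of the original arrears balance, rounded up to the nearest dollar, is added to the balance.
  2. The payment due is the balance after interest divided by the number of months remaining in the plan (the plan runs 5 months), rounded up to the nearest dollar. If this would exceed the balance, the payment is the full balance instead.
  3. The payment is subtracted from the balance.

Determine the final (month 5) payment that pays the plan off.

$6,342.23

Month 1: $29,672.23 +$179.00 interest = $29,851.23; pay $5,971.00 → $23,880.23
Month 2: $23,880.23 +$179.00 interest = $24,059.23; pay $6,015.00 → $18,044.23
Month 3: $18,044.23 +$179.00 interest = $18,223.23; pay $6,075.00 → $12,148.23
Month 4: $12,148.23 +$179.00 interest = $12,327.23; pay $6,164.00 → $6,163.23
Month 5: $6,163.23 +$179.00 interest = $6,342.23; pay $6,342.23 → $0.00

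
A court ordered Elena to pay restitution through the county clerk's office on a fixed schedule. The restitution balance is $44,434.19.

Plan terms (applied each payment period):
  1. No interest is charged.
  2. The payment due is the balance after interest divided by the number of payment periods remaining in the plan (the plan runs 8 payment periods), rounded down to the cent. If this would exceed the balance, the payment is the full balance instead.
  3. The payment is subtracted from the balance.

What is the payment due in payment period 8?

Payment period 1: opening $44,434.19; payment $5,554.27; balance $38,879.92
Payment period 2: opening $38,879.92; payment $5,554.27; balance $33,325.65
Payment period 3: opening $33,325.65; payment $5,554.27; balance $27,771.38
Payment period 4: opening $27,771.38; payment $5,554.27; balance $22,217.11
Payment period 5: opening $22,217.11; payment $5,554.27; balance $16,662.84
Payment period 6: opening $16,662.84; payment $5,554.28; balance $11,108.56
Payment period 7: opening $11,108.56; payment $5,554.28; balance $5,554.28
Payment period 8: opening $5,554.28; payment $5,554.28; balance $0.00

$5,554.28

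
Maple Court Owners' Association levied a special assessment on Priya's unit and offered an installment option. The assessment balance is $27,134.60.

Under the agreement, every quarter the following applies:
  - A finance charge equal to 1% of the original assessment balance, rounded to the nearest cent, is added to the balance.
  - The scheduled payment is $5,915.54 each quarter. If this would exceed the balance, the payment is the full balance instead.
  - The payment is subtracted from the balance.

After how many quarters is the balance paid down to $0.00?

5

Quarter 1: $27,134.60 +$271.35 interest = $27,405.95; pay $5,915.54 → $21,490.41
Quarter 2: $21,490.41 +$271.35 interest = $21,761.76; pay $5,915.54 → $15,846.22
Quarter 3: $15,846.22 +$271.35 interest = $16,117.57; pay $5,915.54 → $10,202.03
Quarter 4: $10,202.03 +$271.35 interest = $10,473.38; pay $5,915.54 → $4,557.84
Quarter 5: $4,557.84 +$271.35 interest = $4,829.19; pay $4,829.19 → $0.00
Balance reaches $0.00 in quarter 5.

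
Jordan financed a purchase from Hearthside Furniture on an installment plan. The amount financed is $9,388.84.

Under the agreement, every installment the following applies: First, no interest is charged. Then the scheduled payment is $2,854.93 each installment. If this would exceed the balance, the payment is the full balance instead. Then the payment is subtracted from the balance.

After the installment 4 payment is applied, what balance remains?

Installment 1: opening $9,388.84; payment $2,854.93; balance $6,533.91
Installment 2: opening $6,533.91; payment $2,854.93; balance $3,678.98
Installment 3: opening $3,678.98; payment $2,854.93; balance $824.05
Installment 4: opening $824.05; payment $824.05; balance $0.00

$0.00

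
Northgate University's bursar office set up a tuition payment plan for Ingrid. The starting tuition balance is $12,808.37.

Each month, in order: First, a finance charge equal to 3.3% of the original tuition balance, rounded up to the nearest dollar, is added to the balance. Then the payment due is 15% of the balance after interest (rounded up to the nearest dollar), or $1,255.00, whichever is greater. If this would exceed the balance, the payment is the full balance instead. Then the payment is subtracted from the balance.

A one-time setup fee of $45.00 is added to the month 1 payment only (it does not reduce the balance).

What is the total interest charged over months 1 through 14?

# | Opening | Interest | Payment | Fee | End bal
1 | $12,808.37 | $423.00 | $1,985.00 | $45.00 | $11,246.37
2 | $11,246.37 | $423.00 | $1,751.00 | — | $9,918.37
3 | $9,918.37 | $423.00 | $1,552.00 | — | $8,789.37
4 | $8,789.37 | $423.00 | $1,382.00 | — | $7,830.37
5 | $7,830.37 | $423.00 | $1,255.00 | — | $6,998.37
6 | $6,998.37 | $423.00 | $1,255.00 | — | $6,166.37
7 | $6,166.37 | $423.00 | $1,255.00 | — | $5,334.37
8 | $5,334.37 | $423.00 | $1,255.00 | — | $4,502.37
9 | $4,502.37 | $423.00 | $1,255.00 | — | $3,670.37
10 | $3,670.37 | $423.00 | $1,255.00 | — | $2,838.37
11 | $2,838.37 | $423.00 | $1,255.00 | — | $2,006.37
12 | $2,006.37 | $423.00 | $1,255.00 | — | $1,174.37
13 | $1,174.37 | $423.00 | $1,255.00 | — | $342.37
14 | $342.37 | $423.00 | $765.37 | — | $0.00
Total interest: $423.00 + $423.00 + $423.00 + $423.00 + $423.00 + $423.00 + $423.00 + $423.00 + $423.00 + $423.00 + $423.00 + $423.00 + $423.00 + $423.00 = $5,922.00

$5,922.00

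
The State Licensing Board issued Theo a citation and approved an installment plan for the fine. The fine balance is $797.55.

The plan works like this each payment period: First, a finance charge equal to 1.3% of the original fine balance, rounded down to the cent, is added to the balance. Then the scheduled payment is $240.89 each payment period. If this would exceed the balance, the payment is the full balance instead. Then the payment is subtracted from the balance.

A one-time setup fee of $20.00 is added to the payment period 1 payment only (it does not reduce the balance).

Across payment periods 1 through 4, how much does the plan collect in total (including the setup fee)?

$858.99

Payment period 1: $797.55 +$10.36 interest = $807.91; pay $240.89 (+ $20.00 fee) → $567.02
Payment period 2: $567.02 +$10.36 interest = $577.38; pay $240.89 → $336.49
Payment period 3: $336.49 +$10.36 interest = $346.85; pay $240.89 → $105.96
Payment period 4: $105.96 +$10.36 interest = $116.32; pay $116.32 → $0.00
Total paid: $858.99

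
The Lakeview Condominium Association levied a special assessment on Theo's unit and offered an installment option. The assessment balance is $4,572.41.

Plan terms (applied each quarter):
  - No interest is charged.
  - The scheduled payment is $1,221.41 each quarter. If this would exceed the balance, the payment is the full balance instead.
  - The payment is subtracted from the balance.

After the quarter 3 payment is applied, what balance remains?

$908.18

Quarter 1: $4,572.41 − $1,221.41 → $3,351.00
Quarter 2: $3,351.00 − $1,221.41 → $2,129.59
Quarter 3: $2,129.59 − $1,221.41 → $908.18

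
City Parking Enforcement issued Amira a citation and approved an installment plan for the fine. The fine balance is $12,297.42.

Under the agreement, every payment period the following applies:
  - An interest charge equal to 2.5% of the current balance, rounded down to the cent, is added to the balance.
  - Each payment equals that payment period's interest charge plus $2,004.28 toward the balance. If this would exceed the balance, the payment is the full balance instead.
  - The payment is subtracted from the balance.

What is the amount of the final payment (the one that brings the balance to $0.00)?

$278.53

Payment period 1: opening $12,297.42; interest $307.43 → $12,604.85; payment $2,311.71; balance $10,293.14
Payment period 2: opening $10,293.14; interest $257.32 → $10,550.46; payment $2,261.60; balance $8,288.86
Payment period 3: opening $8,288.86; interest $207.22 → $8,496.08; payment $2,211.50; balance $6,284.58
Payment period 4: opening $6,284.58; interest $157.11 → $6,441.69; payment $2,161.39; balance $4,280.30
Payment period 5: opening $4,280.30; interest $107.00 → $4,387.30; payment $2,111.28; balance $2,276.02
Payment period 6: opening $2,276.02; interest $56.90 → $2,332.92; payment $2,061.18; balance $271.74
Payment period 7: opening $271.74; interest $6.79 → $278.53; payment $278.53; balance $0.00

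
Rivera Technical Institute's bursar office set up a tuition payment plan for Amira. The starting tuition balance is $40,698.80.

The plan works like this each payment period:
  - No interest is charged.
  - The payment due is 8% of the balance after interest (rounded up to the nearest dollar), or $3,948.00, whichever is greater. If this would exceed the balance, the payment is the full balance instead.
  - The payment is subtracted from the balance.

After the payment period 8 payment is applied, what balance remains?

$9,114.80

Payment period 1: opening $40,698.80; payment $3,948.00; balance $36,750.80
Payment period 2: opening $36,750.80; payment $3,948.00; balance $32,802.80
Payment period 3: opening $32,802.80; payment $3,948.00; balance $28,854.80
Payment period 4: opening $28,854.80; payment $3,948.00; balance $24,906.80
Payment period 5: opening $24,906.80; payment $3,948.00; balance $20,958.80
Payment period 6: opening $20,958.80; payment $3,948.00; balance $17,010.80
Payment period 7: opening $17,010.80; payment $3,948.00; balance $13,062.80
Payment period 8: opening $13,062.80; payment $3,948.00; balance $9,114.80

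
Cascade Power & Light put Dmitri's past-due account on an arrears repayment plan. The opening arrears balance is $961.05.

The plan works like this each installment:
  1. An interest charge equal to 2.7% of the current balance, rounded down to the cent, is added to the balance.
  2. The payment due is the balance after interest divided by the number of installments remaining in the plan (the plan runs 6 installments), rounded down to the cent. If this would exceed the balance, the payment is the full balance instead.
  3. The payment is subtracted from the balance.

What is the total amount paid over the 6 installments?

$1,056.04

Installment 1: $961.05 +$25.94 interest = $986.99; pay $164.49 → $822.50
Installment 2: $822.50 +$22.20 interest = $844.70; pay $168.94 → $675.76
Installment 3: $675.76 +$18.24 interest = $694.00; pay $173.50 → $520.50
Installment 4: $520.50 +$14.05 interest = $534.55; pay $178.18 → $356.37
Installment 5: $356.37 +$9.62 interest = $365.99; pay $182.99 → $183.00
Installment 6: $183.00 +$4.94 interest = $187.94; pay $187.94 → $0.00
Total paid: $1,056.04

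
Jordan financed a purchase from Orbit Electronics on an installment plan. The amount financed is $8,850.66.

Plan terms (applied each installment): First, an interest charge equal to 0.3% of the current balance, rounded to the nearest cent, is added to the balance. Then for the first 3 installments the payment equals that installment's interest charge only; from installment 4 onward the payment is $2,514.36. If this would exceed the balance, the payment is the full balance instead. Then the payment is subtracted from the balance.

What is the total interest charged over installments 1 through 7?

Installment 1: $8,850.66 +$26.55 interest = $8,877.21; pay $26.55 → $8,850.66
Installment 2: $8,850.66 +$26.55 interest = $8,877.21; pay $26.55 → $8,850.66
Installment 3: $8,850.66 +$26.55 interest = $8,877.21; pay $26.55 → $8,850.66
Installment 4: $8,850.66 +$26.55 interest = $8,877.21; pay $2,514.36 → $6,362.85
Installment 5: $6,362.85 +$19.09 interest = $6,381.94; pay $2,514.36 → $3,867.58
Installment 6: $3,867.58 +$11.60 interest = $3,879.18; pay $2,514.36 → $1,364.82
Installment 7: $1,364.82 +$4.09 interest = $1,368.91; pay $1,368.91 → $0.00
Total interest: $26.55 + $26.55 + $26.55 + $26.55 + $19.09 + $11.60 + $4.09 = $140.98

$140.98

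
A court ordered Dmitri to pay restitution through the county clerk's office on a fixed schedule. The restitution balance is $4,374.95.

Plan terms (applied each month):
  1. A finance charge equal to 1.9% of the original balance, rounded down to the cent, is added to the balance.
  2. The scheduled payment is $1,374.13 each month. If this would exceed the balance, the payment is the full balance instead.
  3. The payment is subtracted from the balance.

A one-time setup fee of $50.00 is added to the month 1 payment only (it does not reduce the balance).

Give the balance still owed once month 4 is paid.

$0.00

Month 1: $4,374.95 +$83.12 interest = $4,458.07; pay $1,374.13 (+ $50.00 fee) → $3,083.94
Month 2: $3,083.94 +$83.12 interest = $3,167.06; pay $1,374.13 → $1,792.93
Month 3: $1,792.93 +$83.12 interest = $1,876.05; pay $1,374.13 → $501.92
Month 4: $501.92 +$83.12 interest = $585.04; pay $585.04 → $0.00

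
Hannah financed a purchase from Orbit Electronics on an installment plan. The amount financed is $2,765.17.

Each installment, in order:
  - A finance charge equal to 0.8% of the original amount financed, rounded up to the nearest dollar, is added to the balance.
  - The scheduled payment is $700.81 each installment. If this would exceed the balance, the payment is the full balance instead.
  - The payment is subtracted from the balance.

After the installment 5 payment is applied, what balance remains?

Installment 1: $2,765.17 +$23.00 interest = $2,788.17; pay $700.81 → $2,087.36
Installment 2: $2,087.36 +$23.00 interest = $2,110.36; pay $700.81 → $1,409.55
Installment 3: $1,409.55 +$23.00 interest = $1,432.55; pay $700.81 → $731.74
Installment 4: $731.74 +$23.00 interest = $754.74; pay $700.81 → $53.93
Installment 5: $53.93 +$23.00 interest = $76.93; pay $76.93 → $0.00

$0.00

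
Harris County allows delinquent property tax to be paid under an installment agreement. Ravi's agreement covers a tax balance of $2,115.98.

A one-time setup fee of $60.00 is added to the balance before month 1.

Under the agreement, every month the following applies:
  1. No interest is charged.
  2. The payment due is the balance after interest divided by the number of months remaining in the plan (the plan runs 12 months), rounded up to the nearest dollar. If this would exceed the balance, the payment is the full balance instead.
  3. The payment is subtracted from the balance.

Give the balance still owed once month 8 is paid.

$723.98

Month 1: $2,175.98 − $182.00 → $1,993.98
Month 2: $1,993.98 − $182.00 → $1,811.98
Month 3: $1,811.98 − $182.00 → $1,629.98
Month 4: $1,629.98 − $182.00 → $1,447.98
Month 5: $1,447.98 − $181.00 → $1,266.98
Month 6: $1,266.98 − $181.00 → $1,085.98
Month 7: $1,085.98 − $181.00 → $904.98
Month 8: $904.98 − $181.00 → $723.98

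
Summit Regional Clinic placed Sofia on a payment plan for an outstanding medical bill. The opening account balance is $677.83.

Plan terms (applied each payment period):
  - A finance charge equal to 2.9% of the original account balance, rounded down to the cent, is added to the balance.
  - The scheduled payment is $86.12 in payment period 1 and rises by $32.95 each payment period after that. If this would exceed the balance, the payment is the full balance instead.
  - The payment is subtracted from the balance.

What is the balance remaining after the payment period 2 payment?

$511.94

# | Opening | Interest | Payment | End bal
1 | $677.83 | $19.65 | $86.12 | $611.36
2 | $611.36 | $19.65 | $119.07 | $511.94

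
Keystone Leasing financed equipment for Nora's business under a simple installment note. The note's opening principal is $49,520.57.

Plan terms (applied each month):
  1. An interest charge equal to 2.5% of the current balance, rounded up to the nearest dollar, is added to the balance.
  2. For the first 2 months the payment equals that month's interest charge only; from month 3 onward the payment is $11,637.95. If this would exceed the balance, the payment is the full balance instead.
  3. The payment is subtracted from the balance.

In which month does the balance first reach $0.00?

7

# | Opening | Interest | Payment | End bal
1 | $49,520.57 | $1,239.00 | $1,239.00 | $49,520.57
2 | $49,520.57 | $1,239.00 | $1,239.00 | $49,520.57
3 | $49,520.57 | $1,239.00 | $11,637.95 | $39,121.62
4 | $39,121.62 | $979.00 | $11,637.95 | $28,462.67
5 | $28,462.67 | $712.00 | $11,637.95 | $17,536.72
6 | $17,536.72 | $439.00 | $11,637.95 | $6,337.77
7 | $6,337.77 | $159.00 | $6,496.77 | $0.00
Balance reaches $0.00 in month 7.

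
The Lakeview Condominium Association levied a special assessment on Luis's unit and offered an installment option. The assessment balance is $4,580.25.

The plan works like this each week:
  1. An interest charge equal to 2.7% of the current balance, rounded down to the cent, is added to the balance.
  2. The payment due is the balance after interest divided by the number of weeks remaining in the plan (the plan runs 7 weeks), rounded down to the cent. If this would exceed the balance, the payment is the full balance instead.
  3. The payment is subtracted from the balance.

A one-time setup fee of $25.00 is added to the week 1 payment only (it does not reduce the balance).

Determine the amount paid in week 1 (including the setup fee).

$696.98

Week 1: opening $4,580.25; interest $123.66 → $4,703.91; payment $671.98 (+ $25.00 fee); balance $4,031.93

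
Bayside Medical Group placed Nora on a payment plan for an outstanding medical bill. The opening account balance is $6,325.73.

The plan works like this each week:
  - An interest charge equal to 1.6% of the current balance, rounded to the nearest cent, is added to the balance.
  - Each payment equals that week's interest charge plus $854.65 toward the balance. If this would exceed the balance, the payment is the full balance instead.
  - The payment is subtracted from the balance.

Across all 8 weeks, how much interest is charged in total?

$426.81

Week 1: opening $6,325.73; interest $101.21 → $6,426.94; payment $955.86; balance $5,471.08
Week 2: opening $5,471.08; interest $87.54 → $5,558.62; payment $942.19; balance $4,616.43
Week 3: opening $4,616.43; interest $73.86 → $4,690.29; payment $928.51; balance $3,761.78
Week 4: opening $3,761.78; interest $60.19 → $3,821.97; payment $914.84; balance $2,907.13
Week 5: opening $2,907.13; interest $46.51 → $2,953.64; payment $901.16; balance $2,052.48
Week 6: opening $2,052.48; interest $32.84 → $2,085.32; payment $887.49; balance $1,197.83
Week 7: opening $1,197.83; interest $19.17 → $1,217.00; payment $873.82; balance $343.18
Week 8: opening $343.18; interest $5.49 → $348.67; payment $348.67; balance $0.00
Total interest: $101.21 + $87.54 + $73.86 + $60.19 + $46.51 + $32.84 + $19.17 + $5.49 = $426.81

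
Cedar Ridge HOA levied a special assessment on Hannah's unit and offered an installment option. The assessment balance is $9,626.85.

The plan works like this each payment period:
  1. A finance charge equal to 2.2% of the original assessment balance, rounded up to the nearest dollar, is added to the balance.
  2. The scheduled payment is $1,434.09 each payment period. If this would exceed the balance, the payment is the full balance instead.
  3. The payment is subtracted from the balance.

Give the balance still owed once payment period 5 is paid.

$3,516.40

Payment period 1: opening $9,626.85; interest $212.00 → $9,838.85; payment $1,434.09; balance $8,404.76
Payment period 2: opening $8,404.76; interest $212.00 → $8,616.76; payment $1,434.09; balance $7,182.67
Payment period 3: opening $7,182.67; interest $212.00 → $7,394.67; payment $1,434.09; balance $5,960.58
Payment period 4: opening $5,960.58; interest $212.00 → $6,172.58; payment $1,434.09; balance $4,738.49
Payment period 5: opening $4,738.49; interest $212.00 → $4,950.49; payment $1,434.09; balance $3,516.40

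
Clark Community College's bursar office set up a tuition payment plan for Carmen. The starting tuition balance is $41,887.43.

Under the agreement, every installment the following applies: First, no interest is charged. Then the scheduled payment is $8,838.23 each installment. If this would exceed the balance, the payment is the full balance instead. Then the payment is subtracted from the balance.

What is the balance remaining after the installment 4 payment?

Installment 1: opening $41,887.43; payment $8,838.23; balance $33,049.20
Installment 2: opening $33,049.20; payment $8,838.23; balance $24,210.97
Installment 3: opening $24,210.97; payment $8,838.23; balance $15,372.74
Installment 4: opening $15,372.74; payment $8,838.23; balance $6,534.51

$6,534.51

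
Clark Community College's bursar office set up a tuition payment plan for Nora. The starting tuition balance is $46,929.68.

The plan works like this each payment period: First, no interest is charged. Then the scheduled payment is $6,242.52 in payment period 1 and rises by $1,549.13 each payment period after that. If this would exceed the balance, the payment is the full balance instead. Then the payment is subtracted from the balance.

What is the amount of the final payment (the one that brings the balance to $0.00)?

$225.78

Payment period 1: opening $46,929.68; payment $6,242.52; balance $40,687.16
Payment period 2: opening $40,687.16; payment $7,791.65; balance $32,895.51
Payment period 3: opening $32,895.51; payment $9,340.78; balance $23,554.73
Payment period 4: opening $23,554.73; payment $10,889.91; balance $12,664.82
Payment period 5: opening $12,664.82; payment $12,439.04; balance $225.78
Payment period 6: opening $225.78; payment $225.78; balance $0.00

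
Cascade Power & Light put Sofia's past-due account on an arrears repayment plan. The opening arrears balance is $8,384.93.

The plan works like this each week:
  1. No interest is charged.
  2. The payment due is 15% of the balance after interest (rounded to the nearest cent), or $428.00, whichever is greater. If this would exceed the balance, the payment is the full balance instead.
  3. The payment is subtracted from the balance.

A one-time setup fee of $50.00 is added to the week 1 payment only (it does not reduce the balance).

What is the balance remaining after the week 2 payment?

# | Opening | Payment | Fee | End bal
1 | $8,384.93 | $1,257.74 | $50.00 | $7,127.19
2 | $7,127.19 | $1,069.08 | — | $6,058.11

$6,058.11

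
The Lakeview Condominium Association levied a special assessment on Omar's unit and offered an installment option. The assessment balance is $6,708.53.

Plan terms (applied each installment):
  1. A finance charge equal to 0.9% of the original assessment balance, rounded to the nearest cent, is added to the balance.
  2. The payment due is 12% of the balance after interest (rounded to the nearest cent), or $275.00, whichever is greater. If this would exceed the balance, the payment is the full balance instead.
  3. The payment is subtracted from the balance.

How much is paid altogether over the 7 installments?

$4,127.75

Installment 1: $6,708.53 +$60.38 interest = $6,768.91; pay $812.27 → $5,956.64
Installment 2: $5,956.64 +$60.38 interest = $6,017.02; pay $722.04 → $5,294.98
Installment 3: $5,294.98 +$60.38 interest = $5,355.36; pay $642.64 → $4,712.72
Installment 4: $4,712.72 +$60.38 interest = $4,773.10; pay $572.77 → $4,200.33
Installment 5: $4,200.33 +$60.38 interest = $4,260.71; pay $511.29 → $3,749.42
Installment 6: $3,749.42 +$60.38 interest = $3,809.80; pay $457.18 → $3,352.62
Installment 7: $3,352.62 +$60.38 interest = $3,413.00; pay $409.56 → $3,003.44
Total paid: $4,127.75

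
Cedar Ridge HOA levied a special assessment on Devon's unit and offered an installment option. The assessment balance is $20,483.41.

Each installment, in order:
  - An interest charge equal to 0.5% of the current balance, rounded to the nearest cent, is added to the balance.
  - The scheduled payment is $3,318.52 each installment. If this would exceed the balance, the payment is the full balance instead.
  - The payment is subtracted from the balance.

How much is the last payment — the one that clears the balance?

$948.70

Installment 1: opening $20,483.41; interest $102.42 → $20,585.83; payment $3,318.52; balance $17,267.31
Installment 2: opening $17,267.31; interest $86.34 → $17,353.65; payment $3,318.52; balance $14,035.13
Installment 3: opening $14,035.13; interest $70.18 → $14,105.31; payment $3,318.52; balance $10,786.79
Installment 4: opening $10,786.79; interest $53.93 → $10,840.72; payment $3,318.52; balance $7,522.20
Installment 5: opening $7,522.20; interest $37.61 → $7,559.81; payment $3,318.52; balance $4,241.29
Installment 6: opening $4,241.29; interest $21.21 → $4,262.50; payment $3,318.52; balance $943.98
Installment 7: opening $943.98; interest $4.72 → $948.70; payment $948.70; balance $0.00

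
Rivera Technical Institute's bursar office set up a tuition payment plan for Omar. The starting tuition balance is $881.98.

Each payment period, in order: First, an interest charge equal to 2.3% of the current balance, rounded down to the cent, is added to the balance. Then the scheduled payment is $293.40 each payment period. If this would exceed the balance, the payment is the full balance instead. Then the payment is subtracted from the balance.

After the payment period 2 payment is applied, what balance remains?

Payment period 1: opening $881.98; interest $20.28 → $902.26; payment $293.40; balance $608.86
Payment period 2: opening $608.86; interest $14.00 → $622.86; payment $293.40; balance $329.46

$329.46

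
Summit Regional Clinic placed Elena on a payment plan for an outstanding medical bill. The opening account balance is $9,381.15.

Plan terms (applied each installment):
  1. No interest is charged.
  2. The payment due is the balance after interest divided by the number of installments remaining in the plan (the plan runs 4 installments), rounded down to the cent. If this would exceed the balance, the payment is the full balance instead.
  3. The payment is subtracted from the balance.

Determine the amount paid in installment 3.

Installment 1: opening $9,381.15; payment $2,345.28; balance $7,035.87
Installment 2: opening $7,035.87; payment $2,345.29; balance $4,690.58
Installment 3: opening $4,690.58; payment $2,345.29; balance $2,345.29

$2,345.29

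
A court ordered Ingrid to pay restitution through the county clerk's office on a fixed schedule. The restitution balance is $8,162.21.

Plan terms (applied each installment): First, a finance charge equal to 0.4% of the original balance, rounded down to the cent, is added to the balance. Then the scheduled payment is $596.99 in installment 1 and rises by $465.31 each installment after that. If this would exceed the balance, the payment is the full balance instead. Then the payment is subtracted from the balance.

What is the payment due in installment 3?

$1,527.61

Installment 1: opening $8,162.21; interest $32.64 → $8,194.85; payment $596.99; balance $7,597.86
Installment 2: opening $7,597.86; interest $32.64 → $7,630.50; payment $1,062.30; balance $6,568.20
Installment 3: opening $6,568.20; interest $32.64 → $6,600.84; payment $1,527.61; balance $5,073.23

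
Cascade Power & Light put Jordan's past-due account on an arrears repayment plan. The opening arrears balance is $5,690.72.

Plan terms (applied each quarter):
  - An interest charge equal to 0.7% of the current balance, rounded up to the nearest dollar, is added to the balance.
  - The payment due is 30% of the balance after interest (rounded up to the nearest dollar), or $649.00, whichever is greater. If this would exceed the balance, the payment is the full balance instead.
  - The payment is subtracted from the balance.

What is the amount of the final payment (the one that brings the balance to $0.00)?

# | Opening | Interest | Payment | End bal
1 | $5,690.72 | $40.00 | $1,720.00 | $4,010.72
2 | $4,010.72 | $29.00 | $1,212.00 | $2,827.72
3 | $2,827.72 | $20.00 | $855.00 | $1,992.72
4 | $1,992.72 | $14.00 | $649.00 | $1,357.72
5 | $1,357.72 | $10.00 | $649.00 | $718.72
6 | $718.72 | $6.00 | $649.00 | $75.72
7 | $75.72 | $1.00 | $76.72 | $0.00

$76.72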